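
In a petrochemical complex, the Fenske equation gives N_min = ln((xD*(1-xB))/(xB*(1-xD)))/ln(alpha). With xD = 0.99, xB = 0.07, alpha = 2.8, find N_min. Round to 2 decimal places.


N_min = ln((xD*(1-xB))/(xB*(1-xD))) / ln(alpha)
Numerator inside ln: 0.9207 / 0.0007 = 1315.285714
ln(1315.285714) = 7.181809
ln(alpha) = ln(2.8) = 1.029619
N_min = 7.181809 / 1.029619 = 6.98


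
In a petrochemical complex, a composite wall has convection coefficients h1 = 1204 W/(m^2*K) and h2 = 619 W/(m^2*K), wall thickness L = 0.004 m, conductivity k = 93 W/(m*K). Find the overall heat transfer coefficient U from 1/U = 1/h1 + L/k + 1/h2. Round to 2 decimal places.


1/U = 1/h1 + L/k + 1/h2
1/U = 1/1204 + 0.004/93 + 1/619
1/U = 0.0008305648 + 4.30108e-05 + 0.0016155089
1/U = 0.0024890845
U = 401.75 W/(m^2*K)


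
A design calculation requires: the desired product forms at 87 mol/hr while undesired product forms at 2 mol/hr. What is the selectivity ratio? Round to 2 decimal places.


S = desired product rate / undesired product rate
S = 87 / 2
S = 43.50


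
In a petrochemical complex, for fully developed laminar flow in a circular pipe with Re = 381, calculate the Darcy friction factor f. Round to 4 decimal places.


f = 64 / Re
f = 64 / 381
f = 0.1680


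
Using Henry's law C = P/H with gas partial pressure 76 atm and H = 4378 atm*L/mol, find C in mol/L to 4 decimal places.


C = P / H
C = 76 / 4378
C = 0.0174 mol/L


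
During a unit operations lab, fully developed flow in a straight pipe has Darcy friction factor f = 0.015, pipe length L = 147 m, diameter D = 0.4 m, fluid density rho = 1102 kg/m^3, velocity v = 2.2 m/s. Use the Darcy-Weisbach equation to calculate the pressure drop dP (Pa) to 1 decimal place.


dP = f * (L/D) * (rho*v^2/2)
dP = 0.015 * (147/0.4) * (1102*2.2^2/2)
L/D = 367.5
rho*v^2/2 = 1102*4.84/2 = 2666.84
dP = 0.015 * 367.5 * 2666.84
dP = 14701.0 Pa


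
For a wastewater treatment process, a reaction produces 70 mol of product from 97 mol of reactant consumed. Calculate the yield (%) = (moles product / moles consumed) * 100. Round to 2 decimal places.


Yield = (moles product / moles consumed) * 100%
Yield = (70 / 97) * 100
Yield = 0.7216 * 100
Yield = 72.16%


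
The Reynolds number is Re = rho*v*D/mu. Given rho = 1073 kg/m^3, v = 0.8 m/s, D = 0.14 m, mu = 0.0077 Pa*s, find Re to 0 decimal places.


Re = rho * v * D / mu
Re = 1073 * 0.8 * 0.14 / 0.0077
Re = 120.176 / 0.0077
Re = 15607


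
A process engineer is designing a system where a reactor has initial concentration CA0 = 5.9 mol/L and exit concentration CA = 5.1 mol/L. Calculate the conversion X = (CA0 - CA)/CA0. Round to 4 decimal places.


X = (CA0 - CA) / CA0
X = (5.9 - 5.1) / 5.9
X = 0.8 / 5.9
X = 0.1356


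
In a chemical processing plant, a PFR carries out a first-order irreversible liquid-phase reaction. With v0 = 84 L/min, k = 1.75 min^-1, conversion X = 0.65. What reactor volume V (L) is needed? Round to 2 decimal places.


V = (v0/k) * ln(1/(1-X))
V = (84/1.75) * ln(1/(1-0.65))
V = 48.0 * ln(2.857143)
V = 48.0 * 1.049822
V = 50.39 L


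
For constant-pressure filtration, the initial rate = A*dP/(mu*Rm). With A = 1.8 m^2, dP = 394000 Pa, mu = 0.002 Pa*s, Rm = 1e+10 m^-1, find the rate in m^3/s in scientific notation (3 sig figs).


rate = A * dP / (mu * Rm)
rate = 1.8 * 394000 / (0.002 * 1e+10)
rate = 709200.0 / 2.000e+07
rate = 3.55e-02 m^3/s


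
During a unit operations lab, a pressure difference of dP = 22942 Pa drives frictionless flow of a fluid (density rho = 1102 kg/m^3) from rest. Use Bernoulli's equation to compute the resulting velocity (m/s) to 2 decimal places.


v = sqrt(2*dP/rho)
v = sqrt(2*22942/1102)
v = sqrt(41.637024)
v = 6.45 m/s


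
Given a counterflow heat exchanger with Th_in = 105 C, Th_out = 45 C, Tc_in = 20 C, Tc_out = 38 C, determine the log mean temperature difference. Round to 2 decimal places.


dT1 = Th_in - Tc_out = 105 - 38 = 67
dT2 = Th_out - Tc_in = 45 - 20 = 25
LMTD = (dT1 - dT2) / ln(dT1/dT2)
LMTD = (67 - 25) / ln(67/25)
LMTD = 42.60 K


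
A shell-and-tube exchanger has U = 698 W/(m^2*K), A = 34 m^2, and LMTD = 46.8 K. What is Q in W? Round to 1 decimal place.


Q = U * A * LMTD
Q = 698 * 34 * 46.8
Q = 1110657.6 W


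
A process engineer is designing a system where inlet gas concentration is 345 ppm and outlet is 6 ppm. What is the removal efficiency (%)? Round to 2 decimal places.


Efficiency = (G_in - G_out) / G_in * 100%
Efficiency = (345 - 6) / 345 * 100
Efficiency = 339 / 345 * 100
Efficiency = 98.26%


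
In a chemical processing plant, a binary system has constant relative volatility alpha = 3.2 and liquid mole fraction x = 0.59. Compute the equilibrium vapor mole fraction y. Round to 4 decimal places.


y = alpha*x / (1 + (alpha-1)*x)
y = 3.2*0.59 / (1 + (3.2-1)*0.59)
y = 1.888 / (1 + 1.298)
y = 1.888 / 2.298
y = 0.8216


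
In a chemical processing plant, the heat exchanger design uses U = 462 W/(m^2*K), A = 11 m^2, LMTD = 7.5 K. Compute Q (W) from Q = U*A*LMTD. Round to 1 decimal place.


Q = U * A * LMTD
Q = 462 * 11 * 7.5
Q = 38115.0 W


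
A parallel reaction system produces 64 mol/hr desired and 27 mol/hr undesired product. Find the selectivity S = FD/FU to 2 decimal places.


S = desired product rate / undesired product rate
S = 64 / 27
S = 2.37


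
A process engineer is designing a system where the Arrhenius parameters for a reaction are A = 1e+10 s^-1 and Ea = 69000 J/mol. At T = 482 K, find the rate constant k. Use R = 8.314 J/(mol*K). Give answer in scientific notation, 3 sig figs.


k = A * exp(-Ea/(R*T))
k = 1e+10 * exp(-69000 / (8.314 * 482))
k = 1e+10 * exp(-17.21837)
k = 3.33e+02


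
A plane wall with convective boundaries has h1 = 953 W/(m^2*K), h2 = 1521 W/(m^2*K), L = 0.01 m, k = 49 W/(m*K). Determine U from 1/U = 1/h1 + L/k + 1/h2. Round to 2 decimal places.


1/U = 1/h1 + L/k + 1/h2
1/U = 1/953 + 0.01/49 + 1/1521
1/U = 0.0010493179 + 0.0002040816 + 0.0006574622
1/U = 0.0019108617
U = 523.32 W/(m^2*K)


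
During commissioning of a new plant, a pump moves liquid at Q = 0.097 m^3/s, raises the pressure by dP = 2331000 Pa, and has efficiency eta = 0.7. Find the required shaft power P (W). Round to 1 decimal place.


P = Q * dP / eta
P = 0.097 * 2331000 / 0.7
P = 226107.0 / 0.7
P = 323010.0 W


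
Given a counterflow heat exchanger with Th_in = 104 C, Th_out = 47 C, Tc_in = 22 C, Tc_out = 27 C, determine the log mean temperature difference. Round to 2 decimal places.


dT1 = Th_in - Tc_out = 104 - 27 = 77
dT2 = Th_out - Tc_in = 47 - 22 = 25
LMTD = (dT1 - dT2) / ln(dT1/dT2)
LMTD = (77 - 25) / ln(77/25)
LMTD = 46.23 K


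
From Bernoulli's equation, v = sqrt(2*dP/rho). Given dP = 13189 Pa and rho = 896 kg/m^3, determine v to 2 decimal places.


v = sqrt(2*dP/rho)
v = sqrt(2*13189/896)
v = sqrt(29.439732)
v = 5.43 m/s


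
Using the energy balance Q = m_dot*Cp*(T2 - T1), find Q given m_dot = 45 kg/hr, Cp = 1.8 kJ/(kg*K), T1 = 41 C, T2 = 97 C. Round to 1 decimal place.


Q = m_dot * Cp * (T2 - T1)
Q = 45 * 1.8 * (97 - 41)
Q = 45 * 1.8 * 56
Q = 4536.0 kJ/hr


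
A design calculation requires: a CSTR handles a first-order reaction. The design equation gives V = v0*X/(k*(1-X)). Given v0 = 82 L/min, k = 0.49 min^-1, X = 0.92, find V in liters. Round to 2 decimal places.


V = v0 * X / (k * (1 - X))
V = 82 * 0.92 / (0.49 * (1 - 0.92))
V = 75.44 / (0.49 * 0.08)
V = 75.44 / 0.0392
V = 1924.49 L


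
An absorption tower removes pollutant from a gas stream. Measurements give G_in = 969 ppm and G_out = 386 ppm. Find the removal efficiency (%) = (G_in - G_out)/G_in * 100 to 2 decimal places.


Efficiency = (G_in - G_out) / G_in * 100%
Efficiency = (969 - 386) / 969 * 100
Efficiency = 583 / 969 * 100
Efficiency = 60.17%


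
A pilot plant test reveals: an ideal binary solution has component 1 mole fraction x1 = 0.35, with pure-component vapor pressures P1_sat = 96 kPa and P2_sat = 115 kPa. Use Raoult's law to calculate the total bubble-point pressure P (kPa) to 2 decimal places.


P = x1*P1_sat + x2*P2_sat
x2 = 1 - x1 = 1 - 0.35 = 0.65
P = 0.35*96 + 0.65*115
P = 33.6 + 74.75
P = 108.35 kPa


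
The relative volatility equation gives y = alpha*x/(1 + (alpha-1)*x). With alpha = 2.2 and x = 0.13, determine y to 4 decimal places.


y = alpha*x / (1 + (alpha-1)*x)
y = 2.2*0.13 / (1 + (2.2-1)*0.13)
y = 0.286 / (1 + 0.156)
y = 0.286 / 1.156
y = 0.2474


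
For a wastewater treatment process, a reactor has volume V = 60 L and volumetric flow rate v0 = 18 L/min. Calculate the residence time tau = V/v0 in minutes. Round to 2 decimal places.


tau = V / v0
tau = 60 / 18
tau = 3.33 min


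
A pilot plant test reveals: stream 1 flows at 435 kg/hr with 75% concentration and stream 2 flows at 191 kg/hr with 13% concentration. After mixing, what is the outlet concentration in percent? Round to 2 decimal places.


Mass balance on solute: F1*x1 + F2*x2 = F3*x3
F3 = F1 + F2 = 435 + 191 = 626 kg/hr
x3 = (F1*x1 + F2*x2)/F3
x3 = (435*0.75 + 191*0.13) / 626
x3 = 56.08%


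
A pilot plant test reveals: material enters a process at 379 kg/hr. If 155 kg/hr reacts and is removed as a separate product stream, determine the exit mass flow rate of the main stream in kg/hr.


Steady-state mass balance on the main outlet: F_out = F_in - F_removed
F_out = 379 - 155
F_out = 224 kg/hr


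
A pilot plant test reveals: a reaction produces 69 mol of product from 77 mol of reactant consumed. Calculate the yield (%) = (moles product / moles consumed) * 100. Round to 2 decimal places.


Yield = (moles product / moles consumed) * 100%
Yield = (69 / 77) * 100
Yield = 0.8961 * 100
Yield = 89.61%


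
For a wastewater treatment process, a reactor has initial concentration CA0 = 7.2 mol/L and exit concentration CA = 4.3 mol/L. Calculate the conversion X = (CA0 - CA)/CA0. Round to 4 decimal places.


X = (CA0 - CA) / CA0
X = (7.2 - 4.3) / 7.2
X = 2.9 / 7.2
X = 0.4028


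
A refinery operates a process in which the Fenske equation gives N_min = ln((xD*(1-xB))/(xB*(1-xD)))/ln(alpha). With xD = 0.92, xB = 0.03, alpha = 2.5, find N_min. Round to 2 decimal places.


N_min = ln((xD*(1-xB))/(xB*(1-xD))) / ln(alpha)
Numerator inside ln: 0.8924 / 0.0024 = 371.833333
ln(371.833333) = 5.918446
ln(alpha) = ln(2.5) = 0.916291
N_min = 5.918446 / 0.916291 = 6.46


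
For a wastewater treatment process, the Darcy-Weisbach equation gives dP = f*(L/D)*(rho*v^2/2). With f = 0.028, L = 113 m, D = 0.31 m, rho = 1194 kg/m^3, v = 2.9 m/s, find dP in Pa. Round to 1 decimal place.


dP = f * (L/D) * (rho*v^2/2)
dP = 0.028 * (113/0.31) * (1194*2.9^2/2)
L/D = 364.51612903
rho*v^2/2 = 1194*8.41/2 = 5020.77
dP = 0.028 * 364.51612903 * 5020.77
dP = 51244.2 Pa


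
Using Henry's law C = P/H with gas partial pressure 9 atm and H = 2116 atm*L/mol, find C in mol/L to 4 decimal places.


C = P / H
C = 9 / 2116
C = 0.0043 mol/L


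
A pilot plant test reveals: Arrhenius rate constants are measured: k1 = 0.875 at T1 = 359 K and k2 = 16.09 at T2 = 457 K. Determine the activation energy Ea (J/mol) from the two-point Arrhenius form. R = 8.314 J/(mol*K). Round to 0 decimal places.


Ea = R * ln(k2/k1) / (1/T1 - 1/T2)
ln(k2/k1) = ln(16.09/0.875) = 2.9117294
1/T1 - 1/T2 = 1/359 - 1/457 = 0.000597331513
Ea = 8.314 * 2.9117294 / 0.000597331513
Ea = 40527 J/mol


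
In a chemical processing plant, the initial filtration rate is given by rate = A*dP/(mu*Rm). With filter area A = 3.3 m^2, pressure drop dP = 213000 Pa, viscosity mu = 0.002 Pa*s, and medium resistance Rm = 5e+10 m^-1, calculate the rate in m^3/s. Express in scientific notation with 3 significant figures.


rate = A * dP / (mu * Rm)
rate = 3.3 * 213000 / (0.002 * 5e+10)
rate = 702900.0 / 1.000e+08
rate = 7.03e-03 m^3/s


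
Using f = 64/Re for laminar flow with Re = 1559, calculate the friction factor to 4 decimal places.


f = 64 / Re
f = 64 / 1559
f = 0.0411


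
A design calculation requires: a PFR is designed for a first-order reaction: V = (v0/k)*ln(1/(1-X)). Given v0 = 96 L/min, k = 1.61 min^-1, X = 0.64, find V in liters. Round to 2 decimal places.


V = (v0/k) * ln(1/(1-X))
V = (96/1.61) * ln(1/(1-0.64))
V = 59.627329 * ln(2.777778)
V = 59.627329 * 1.021651
V = 60.92 L


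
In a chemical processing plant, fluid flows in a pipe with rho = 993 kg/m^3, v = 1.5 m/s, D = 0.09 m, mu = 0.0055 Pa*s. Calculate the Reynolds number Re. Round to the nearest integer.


Re = rho * v * D / mu
Re = 993 * 1.5 * 0.09 / 0.0055
Re = 134.055 / 0.0055
Re = 24374


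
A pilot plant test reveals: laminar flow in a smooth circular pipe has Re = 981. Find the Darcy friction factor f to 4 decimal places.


f = 64 / Re
f = 64 / 981
f = 0.0652


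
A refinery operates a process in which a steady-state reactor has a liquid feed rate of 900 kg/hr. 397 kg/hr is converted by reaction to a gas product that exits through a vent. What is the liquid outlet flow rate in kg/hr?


Steady-state mass balance on the main outlet: F_out = F_in - F_removed
F_out = 900 - 397
F_out = 503 kg/hr


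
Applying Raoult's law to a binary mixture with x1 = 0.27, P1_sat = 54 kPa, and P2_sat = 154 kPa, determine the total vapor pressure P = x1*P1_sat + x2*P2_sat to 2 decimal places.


P = x1*P1_sat + x2*P2_sat
x2 = 1 - x1 = 1 - 0.27 = 0.73
P = 0.27*54 + 0.73*154
P = 14.58 + 112.42
P = 127.00 kPa


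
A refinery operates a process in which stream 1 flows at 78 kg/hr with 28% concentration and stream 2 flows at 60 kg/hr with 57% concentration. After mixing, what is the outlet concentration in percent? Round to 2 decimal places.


Mass balance on solute: F1*x1 + F2*x2 = F3*x3
F3 = F1 + F2 = 78 + 60 = 138 kg/hr
x3 = (F1*x1 + F2*x2)/F3
x3 = (78*0.28 + 60*0.57) / 138
x3 = 40.61%


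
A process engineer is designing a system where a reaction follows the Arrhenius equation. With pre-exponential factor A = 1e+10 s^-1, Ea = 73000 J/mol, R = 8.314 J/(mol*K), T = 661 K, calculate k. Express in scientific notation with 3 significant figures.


k = A * exp(-Ea/(R*T))
k = 1e+10 * exp(-73000 / (8.314 * 661))
k = 1e+10 * exp(-13.283465)
k = 1.70e+04


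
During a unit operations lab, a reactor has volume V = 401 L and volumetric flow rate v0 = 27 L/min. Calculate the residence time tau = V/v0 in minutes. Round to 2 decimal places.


tau = V / v0
tau = 401 / 27
tau = 14.85 min


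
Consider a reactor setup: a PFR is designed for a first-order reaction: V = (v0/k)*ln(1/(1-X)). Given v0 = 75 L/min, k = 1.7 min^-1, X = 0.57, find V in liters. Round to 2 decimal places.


V = (v0/k) * ln(1/(1-X))
V = (75/1.7) * ln(1/(1-0.57))
V = 44.117647 * ln(2.325581)
V = 44.117647 * 0.84397
V = 37.23 L


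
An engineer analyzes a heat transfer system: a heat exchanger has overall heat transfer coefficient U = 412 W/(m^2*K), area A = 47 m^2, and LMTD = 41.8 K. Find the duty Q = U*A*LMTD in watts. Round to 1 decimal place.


Q = U * A * LMTD
Q = 412 * 47 * 41.8
Q = 809415.2 W


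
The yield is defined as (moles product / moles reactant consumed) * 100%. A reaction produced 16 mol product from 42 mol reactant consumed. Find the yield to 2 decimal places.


Yield = (moles product / moles consumed) * 100%
Yield = (16 / 42) * 100
Yield = 0.381 * 100
Yield = 38.10%


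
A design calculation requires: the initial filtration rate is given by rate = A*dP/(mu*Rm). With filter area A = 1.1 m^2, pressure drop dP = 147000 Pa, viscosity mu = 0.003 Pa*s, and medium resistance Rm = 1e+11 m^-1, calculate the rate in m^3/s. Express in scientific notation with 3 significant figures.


rate = A * dP / (mu * Rm)
rate = 1.1 * 147000 / (0.003 * 1e+11)
rate = 161700.0 / 3.000e+08
rate = 5.39e-04 m^3/s


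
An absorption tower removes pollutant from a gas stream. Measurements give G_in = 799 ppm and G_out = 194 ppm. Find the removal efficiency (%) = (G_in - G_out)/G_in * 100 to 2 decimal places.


Efficiency = (G_in - G_out) / G_in * 100%
Efficiency = (799 - 194) / 799 * 100
Efficiency = 605 / 799 * 100
Efficiency = 75.72%


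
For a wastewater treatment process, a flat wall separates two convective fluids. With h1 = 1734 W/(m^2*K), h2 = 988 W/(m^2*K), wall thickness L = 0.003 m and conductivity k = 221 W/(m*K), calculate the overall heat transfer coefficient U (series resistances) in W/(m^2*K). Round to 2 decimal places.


1/U = 1/h1 + L/k + 1/h2
1/U = 1/1734 + 0.003/221 + 1/988
1/U = 0.0005767013 + 1.35747e-05 + 0.0010121457
1/U = 0.0016024217
U = 624.06 W/(m^2*K)


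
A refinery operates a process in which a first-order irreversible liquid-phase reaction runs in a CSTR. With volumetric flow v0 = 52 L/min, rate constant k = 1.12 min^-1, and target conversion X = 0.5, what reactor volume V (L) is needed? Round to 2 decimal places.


V = v0 * X / (k * (1 - X))
V = 52 * 0.5 / (1.12 * (1 - 0.5))
V = 26.0 / (1.12 * 0.5)
V = 26.0 / 0.56
V = 46.43 L


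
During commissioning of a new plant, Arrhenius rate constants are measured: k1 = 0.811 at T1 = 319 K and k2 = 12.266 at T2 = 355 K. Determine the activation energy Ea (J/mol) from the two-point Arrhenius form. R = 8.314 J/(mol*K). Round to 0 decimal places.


Ea = R * ln(k2/k1) / (1/T1 - 1/T2)
ln(k2/k1) = ln(12.266/0.811) = 2.7163184
1/T1 - 1/T2 = 1/319 - 1/355 = 0.00031789483
Ea = 8.314 * 2.7163184 / 0.00031789483
Ea = 71041 J/mol


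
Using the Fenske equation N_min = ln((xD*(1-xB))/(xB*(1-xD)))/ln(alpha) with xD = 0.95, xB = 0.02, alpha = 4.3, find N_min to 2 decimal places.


N_min = ln((xD*(1-xB))/(xB*(1-xD))) / ln(alpha)
Numerator inside ln: 0.931 / 0.001 = 931.0
ln(931.0) = 6.836259
ln(alpha) = ln(4.3) = 1.458615
N_min = 6.836259 / 1.458615 = 4.69


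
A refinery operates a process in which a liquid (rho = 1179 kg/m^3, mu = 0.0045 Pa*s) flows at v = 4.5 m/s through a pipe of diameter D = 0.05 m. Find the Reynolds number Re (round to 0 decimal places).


Re = rho * v * D / mu
Re = 1179 * 4.5 * 0.05 / 0.0045
Re = 265.275 / 0.0045
Re = 58950


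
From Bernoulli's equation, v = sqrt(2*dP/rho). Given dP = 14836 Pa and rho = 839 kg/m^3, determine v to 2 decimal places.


v = sqrt(2*dP/rho)
v = sqrt(2*14836/839)
v = sqrt(35.365912)
v = 5.95 m/s


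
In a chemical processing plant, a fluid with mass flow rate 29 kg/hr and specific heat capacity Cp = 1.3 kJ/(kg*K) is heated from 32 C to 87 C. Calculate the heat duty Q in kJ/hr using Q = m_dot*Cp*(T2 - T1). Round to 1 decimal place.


Q = m_dot * Cp * (T2 - T1)
Q = 29 * 1.3 * (87 - 32)
Q = 29 * 1.3 * 55
Q = 2073.5 kJ/hr


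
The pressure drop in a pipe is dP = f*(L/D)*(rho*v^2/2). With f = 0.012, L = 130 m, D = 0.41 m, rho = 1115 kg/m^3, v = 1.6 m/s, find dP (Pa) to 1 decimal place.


dP = f * (L/D) * (rho*v^2/2)
dP = 0.012 * (130/0.41) * (1115*1.6^2/2)
L/D = 317.07317073
rho*v^2/2 = 1115*2.56/2 = 1427.2
dP = 0.012 * 317.07317073 * 1427.2
dP = 5430.3 Pa


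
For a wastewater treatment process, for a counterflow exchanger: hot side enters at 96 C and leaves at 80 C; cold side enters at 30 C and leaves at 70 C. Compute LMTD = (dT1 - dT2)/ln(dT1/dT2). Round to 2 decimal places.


dT1 = Th_in - Tc_out = 96 - 70 = 26
dT2 = Th_out - Tc_in = 80 - 30 = 50
LMTD = (dT1 - dT2) / ln(dT1/dT2)
LMTD = (26 - 50) / ln(26/50)
LMTD = 36.70 K


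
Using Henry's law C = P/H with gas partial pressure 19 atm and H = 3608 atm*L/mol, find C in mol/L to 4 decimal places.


C = P / H
C = 19 / 3608
C = 0.0053 mol/L


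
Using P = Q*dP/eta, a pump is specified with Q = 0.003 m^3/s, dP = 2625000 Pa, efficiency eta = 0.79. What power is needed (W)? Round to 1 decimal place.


P = Q * dP / eta
P = 0.003 * 2625000 / 0.79
P = 7875.0 / 0.79
P = 9968.4 W


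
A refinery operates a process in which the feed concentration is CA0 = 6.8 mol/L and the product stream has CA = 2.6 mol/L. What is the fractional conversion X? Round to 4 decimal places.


X = (CA0 - CA) / CA0
X = (6.8 - 2.6) / 6.8
X = 4.2 / 6.8
X = 0.6176


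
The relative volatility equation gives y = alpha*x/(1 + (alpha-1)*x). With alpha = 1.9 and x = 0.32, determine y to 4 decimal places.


y = alpha*x / (1 + (alpha-1)*x)
y = 1.9*0.32 / (1 + (1.9-1)*0.32)
y = 0.608 / (1 + 0.288)
y = 0.608 / 1.288
y = 0.4720


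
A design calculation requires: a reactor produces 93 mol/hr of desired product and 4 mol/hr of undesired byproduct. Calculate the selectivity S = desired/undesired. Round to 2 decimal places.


S = desired product rate / undesired product rate
S = 93 / 4
S = 23.25


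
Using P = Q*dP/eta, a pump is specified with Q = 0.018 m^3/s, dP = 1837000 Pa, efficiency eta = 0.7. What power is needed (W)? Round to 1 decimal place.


P = Q * dP / eta
P = 0.018 * 1837000 / 0.7
P = 33066.0 / 0.7
P = 47237.1 W


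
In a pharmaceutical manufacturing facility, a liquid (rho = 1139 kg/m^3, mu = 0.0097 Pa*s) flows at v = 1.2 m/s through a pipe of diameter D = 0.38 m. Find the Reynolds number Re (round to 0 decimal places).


Re = rho * v * D / mu
Re = 1139 * 1.2 * 0.38 / 0.0097
Re = 519.384 / 0.0097
Re = 53545


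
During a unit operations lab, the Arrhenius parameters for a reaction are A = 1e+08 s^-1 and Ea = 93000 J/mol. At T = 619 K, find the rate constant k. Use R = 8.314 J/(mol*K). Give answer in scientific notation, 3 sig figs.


k = A * exp(-Ea/(R*T))
k = 1e+08 * exp(-93000 / (8.314 * 619))
k = 1e+08 * exp(-18.071004)
k = 1.42e+00


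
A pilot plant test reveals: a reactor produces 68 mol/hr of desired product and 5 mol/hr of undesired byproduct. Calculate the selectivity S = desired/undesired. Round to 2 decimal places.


S = desired product rate / undesired product rate
S = 68 / 5
S = 13.60


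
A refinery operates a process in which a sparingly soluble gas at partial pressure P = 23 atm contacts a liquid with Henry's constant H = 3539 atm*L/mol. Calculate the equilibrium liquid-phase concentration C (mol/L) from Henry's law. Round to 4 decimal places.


C = P / H
C = 23 / 3539
C = 0.0065 mol/L


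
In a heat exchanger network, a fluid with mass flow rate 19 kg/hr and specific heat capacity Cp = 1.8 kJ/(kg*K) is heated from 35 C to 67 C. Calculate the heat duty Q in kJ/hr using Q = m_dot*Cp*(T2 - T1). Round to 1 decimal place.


Q = m_dot * Cp * (T2 - T1)
Q = 19 * 1.8 * (67 - 35)
Q = 19 * 1.8 * 32
Q = 1094.4 kJ/hr


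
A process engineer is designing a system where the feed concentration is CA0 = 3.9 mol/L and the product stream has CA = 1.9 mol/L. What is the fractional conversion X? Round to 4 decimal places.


X = (CA0 - CA) / CA0
X = (3.9 - 1.9) / 3.9
X = 2.0 / 3.9
X = 0.5128


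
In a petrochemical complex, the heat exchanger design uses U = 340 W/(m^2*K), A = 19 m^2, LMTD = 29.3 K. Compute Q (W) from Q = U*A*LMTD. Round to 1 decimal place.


Q = U * A * LMTD
Q = 340 * 19 * 29.3
Q = 189278.0 W


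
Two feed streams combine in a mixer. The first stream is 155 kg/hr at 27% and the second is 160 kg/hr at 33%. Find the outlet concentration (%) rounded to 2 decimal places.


Mass balance on solute: F1*x1 + F2*x2 = F3*x3
F3 = F1 + F2 = 155 + 160 = 315 kg/hr
x3 = (F1*x1 + F2*x2)/F3
x3 = (155*0.27 + 160*0.33) / 315
x3 = 30.05%


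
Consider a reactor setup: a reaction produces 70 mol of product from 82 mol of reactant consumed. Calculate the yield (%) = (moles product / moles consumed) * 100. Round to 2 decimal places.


Yield = (moles product / moles consumed) * 100%
Yield = (70 / 82) * 100
Yield = 0.8537 * 100
Yield = 85.37%


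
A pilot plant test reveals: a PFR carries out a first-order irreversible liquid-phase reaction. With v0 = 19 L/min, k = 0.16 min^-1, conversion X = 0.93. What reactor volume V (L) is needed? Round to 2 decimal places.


V = (v0/k) * ln(1/(1-X))
V = (19/0.16) * ln(1/(1-0.93))
V = 118.75 * ln(14.285714)
V = 118.75 * 2.65926
V = 315.79 L


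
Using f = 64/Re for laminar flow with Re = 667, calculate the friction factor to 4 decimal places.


f = 64 / Re
f = 64 / 667
f = 0.0960


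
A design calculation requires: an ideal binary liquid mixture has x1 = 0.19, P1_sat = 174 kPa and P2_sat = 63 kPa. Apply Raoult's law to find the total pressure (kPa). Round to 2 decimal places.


P = x1*P1_sat + x2*P2_sat
x2 = 1 - x1 = 1 - 0.19 = 0.81
P = 0.19*174 + 0.81*63
P = 33.06 + 51.03
P = 84.09 kPa


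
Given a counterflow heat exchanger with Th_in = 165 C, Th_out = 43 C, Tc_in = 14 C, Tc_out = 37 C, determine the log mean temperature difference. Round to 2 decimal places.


dT1 = Th_in - Tc_out = 165 - 37 = 128
dT2 = Th_out - Tc_in = 43 - 14 = 29
LMTD = (dT1 - dT2) / ln(dT1/dT2)
LMTD = (128 - 29) / ln(128/29)
LMTD = 66.68 K


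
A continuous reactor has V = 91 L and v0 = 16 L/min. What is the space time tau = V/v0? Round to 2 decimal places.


tau = V / v0
tau = 91 / 16
tau = 5.69 min


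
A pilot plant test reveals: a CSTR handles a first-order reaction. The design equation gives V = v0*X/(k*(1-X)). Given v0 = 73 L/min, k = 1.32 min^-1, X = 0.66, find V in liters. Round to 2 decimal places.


V = v0 * X / (k * (1 - X))
V = 73 * 0.66 / (1.32 * (1 - 0.66))
V = 48.18 / (1.32 * 0.34)
V = 48.18 / 0.4488
V = 107.35 L


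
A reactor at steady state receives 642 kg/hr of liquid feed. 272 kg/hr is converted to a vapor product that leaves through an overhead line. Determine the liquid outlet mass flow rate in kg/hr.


Steady-state mass balance on the main outlet: F_out = F_in - F_removed
F_out = 642 - 272
F_out = 370 kg/hr


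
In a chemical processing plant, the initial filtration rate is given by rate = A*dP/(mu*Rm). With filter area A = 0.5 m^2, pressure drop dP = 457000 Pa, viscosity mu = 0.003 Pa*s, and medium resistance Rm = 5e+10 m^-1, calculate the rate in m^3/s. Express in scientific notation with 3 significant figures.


rate = A * dP / (mu * Rm)
rate = 0.5 * 457000 / (0.003 * 5e+10)
rate = 228500.0 / 1.500e+08
rate = 1.52e-03 m^3/s


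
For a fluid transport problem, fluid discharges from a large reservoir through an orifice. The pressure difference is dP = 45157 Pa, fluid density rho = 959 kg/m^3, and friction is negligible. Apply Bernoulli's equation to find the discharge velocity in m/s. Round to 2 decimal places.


v = sqrt(2*dP/rho)
v = sqrt(2*45157/959)
v = sqrt(94.175182)
v = 9.70 m/s


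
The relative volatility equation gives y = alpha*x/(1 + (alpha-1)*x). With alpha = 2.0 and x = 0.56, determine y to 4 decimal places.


y = alpha*x / (1 + (alpha-1)*x)
y = 2.0*0.56 / (1 + (2.0-1)*0.56)
y = 1.12 / (1 + 0.56)
y = 1.12 / 1.56
y = 0.7179


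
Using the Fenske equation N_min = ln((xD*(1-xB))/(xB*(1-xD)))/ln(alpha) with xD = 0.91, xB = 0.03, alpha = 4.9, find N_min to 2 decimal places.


N_min = ln((xD*(1-xB))/(xB*(1-xD))) / ln(alpha)
Numerator inside ln: 0.8827 / 0.0027 = 326.925926
ln(326.925926) = 5.789734
ln(alpha) = ln(4.9) = 1.589235
N_min = 5.789734 / 1.589235 = 3.64


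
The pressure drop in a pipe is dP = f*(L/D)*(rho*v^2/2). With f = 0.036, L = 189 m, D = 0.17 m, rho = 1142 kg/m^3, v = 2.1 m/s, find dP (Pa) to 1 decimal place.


dP = f * (L/D) * (rho*v^2/2)
dP = 0.036 * (189/0.17) * (1142*2.1^2/2)
L/D = 1111.76470588
rho*v^2/2 = 1142*4.41/2 = 2518.11
dP = 0.036 * 1111.76470588 * 2518.11
dP = 100783.6 Pa


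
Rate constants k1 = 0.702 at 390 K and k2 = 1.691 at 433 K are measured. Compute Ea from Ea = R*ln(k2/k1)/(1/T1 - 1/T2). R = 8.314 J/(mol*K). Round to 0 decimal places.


Ea = R * ln(k2/k1) / (1/T1 - 1/T2)
ln(k2/k1) = ln(1.691/0.702) = 0.8791419
1/T1 - 1/T2 = 1/390 - 1/433 = 0.000254633742
Ea = 8.314 * 0.8791419 / 0.000254633742
Ea = 28705 J/mol


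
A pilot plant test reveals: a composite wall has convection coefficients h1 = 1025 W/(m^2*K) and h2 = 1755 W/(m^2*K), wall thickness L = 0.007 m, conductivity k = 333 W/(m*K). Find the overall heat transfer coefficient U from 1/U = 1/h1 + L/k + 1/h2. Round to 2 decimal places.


1/U = 1/h1 + L/k + 1/h2
1/U = 1/1025 + 0.007/333 + 1/1755
1/U = 0.0009756098 + 2.1021e-05 + 0.0005698006
1/U = 0.0015664314
U = 638.39 W/(m^2*K)


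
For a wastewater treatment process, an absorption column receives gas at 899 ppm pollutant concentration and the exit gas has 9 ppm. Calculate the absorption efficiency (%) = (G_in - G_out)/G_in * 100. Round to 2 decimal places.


Efficiency = (G_in - G_out) / G_in * 100%
Efficiency = (899 - 9) / 899 * 100
Efficiency = 890 / 899 * 100
Efficiency = 99.00%


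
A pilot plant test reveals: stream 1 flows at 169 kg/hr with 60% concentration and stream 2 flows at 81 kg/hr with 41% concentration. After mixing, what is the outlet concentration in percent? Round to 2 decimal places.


Mass balance on solute: F1*x1 + F2*x2 = F3*x3
F3 = F1 + F2 = 169 + 81 = 250 kg/hr
x3 = (F1*x1 + F2*x2)/F3
x3 = (169*0.6 + 81*0.41) / 250
x3 = 53.84%


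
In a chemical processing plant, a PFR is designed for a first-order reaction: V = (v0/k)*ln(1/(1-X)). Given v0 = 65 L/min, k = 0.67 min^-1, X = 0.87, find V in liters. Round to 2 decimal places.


V = (v0/k) * ln(1/(1-X))
V = (65/0.67) * ln(1/(1-0.87))
V = 97.014925 * ln(7.692308)
V = 97.014925 * 2.040221
V = 197.93 L


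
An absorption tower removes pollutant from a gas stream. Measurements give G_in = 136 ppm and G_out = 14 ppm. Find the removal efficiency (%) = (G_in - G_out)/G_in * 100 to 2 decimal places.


Efficiency = (G_in - G_out) / G_in * 100%
Efficiency = (136 - 14) / 136 * 100
Efficiency = 122 / 136 * 100
Efficiency = 89.71%


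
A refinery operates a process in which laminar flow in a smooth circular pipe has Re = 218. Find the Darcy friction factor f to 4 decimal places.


f = 64 / Re
f = 64 / 218
f = 0.2936


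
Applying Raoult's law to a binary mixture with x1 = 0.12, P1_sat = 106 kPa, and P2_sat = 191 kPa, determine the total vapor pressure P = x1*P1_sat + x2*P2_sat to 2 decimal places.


P = x1*P1_sat + x2*P2_sat
x2 = 1 - x1 = 1 - 0.12 = 0.88
P = 0.12*106 + 0.88*191
P = 12.72 + 168.08
P = 180.80 kPa


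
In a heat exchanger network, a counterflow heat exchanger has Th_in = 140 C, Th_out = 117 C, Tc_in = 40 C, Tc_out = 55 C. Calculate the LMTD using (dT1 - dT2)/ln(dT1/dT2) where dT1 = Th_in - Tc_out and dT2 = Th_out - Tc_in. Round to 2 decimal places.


dT1 = Th_in - Tc_out = 140 - 55 = 85
dT2 = Th_out - Tc_in = 117 - 40 = 77
LMTD = (dT1 - dT2) / ln(dT1/dT2)
LMTD = (85 - 77) / ln(85/77)
LMTD = 80.93 K


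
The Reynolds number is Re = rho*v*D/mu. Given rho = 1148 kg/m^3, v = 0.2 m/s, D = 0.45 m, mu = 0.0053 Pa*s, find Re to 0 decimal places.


Re = rho * v * D / mu
Re = 1148 * 0.2 * 0.45 / 0.0053
Re = 103.32 / 0.0053
Re = 19494


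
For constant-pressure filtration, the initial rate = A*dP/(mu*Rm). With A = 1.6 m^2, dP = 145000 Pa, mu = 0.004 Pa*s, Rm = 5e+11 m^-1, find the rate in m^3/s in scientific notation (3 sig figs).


rate = A * dP / (mu * Rm)
rate = 1.6 * 145000 / (0.004 * 5e+11)
rate = 232000.0 / 2.000e+09
rate = 1.16e-04 m^3/s


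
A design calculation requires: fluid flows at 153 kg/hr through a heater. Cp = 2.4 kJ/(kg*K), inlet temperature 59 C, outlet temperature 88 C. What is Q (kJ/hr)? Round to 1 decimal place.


Q = m_dot * Cp * (T2 - T1)
Q = 153 * 2.4 * (88 - 59)
Q = 153 * 2.4 * 29
Q = 10648.8 kJ/hr


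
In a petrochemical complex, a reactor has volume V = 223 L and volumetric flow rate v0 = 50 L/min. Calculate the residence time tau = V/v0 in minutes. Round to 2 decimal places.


tau = V / v0
tau = 223 / 50
tau = 4.46 min


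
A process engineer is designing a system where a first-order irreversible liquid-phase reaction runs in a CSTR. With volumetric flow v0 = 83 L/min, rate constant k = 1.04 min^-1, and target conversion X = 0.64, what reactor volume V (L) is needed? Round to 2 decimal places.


V = v0 * X / (k * (1 - X))
V = 83 * 0.64 / (1.04 * (1 - 0.64))
V = 53.12 / (1.04 * 0.36)
V = 53.12 / 0.3744
V = 141.88 L


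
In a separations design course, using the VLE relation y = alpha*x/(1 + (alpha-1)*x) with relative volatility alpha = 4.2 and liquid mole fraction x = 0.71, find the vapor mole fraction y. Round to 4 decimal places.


y = alpha*x / (1 + (alpha-1)*x)
y = 4.2*0.71 / (1 + (4.2-1)*0.71)
y = 2.982 / (1 + 2.272)
y = 2.982 / 3.272
y = 0.9114


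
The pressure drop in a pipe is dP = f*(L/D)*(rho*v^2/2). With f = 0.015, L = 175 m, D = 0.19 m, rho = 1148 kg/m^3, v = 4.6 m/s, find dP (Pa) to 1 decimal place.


dP = f * (L/D) * (rho*v^2/2)
dP = 0.015 * (175/0.19) * (1148*4.6^2/2)
L/D = 921.05263158
rho*v^2/2 = 1148*21.16/2 = 12145.84
dP = 0.015 * 921.05263158 * 12145.84
dP = 167804.4 Pa


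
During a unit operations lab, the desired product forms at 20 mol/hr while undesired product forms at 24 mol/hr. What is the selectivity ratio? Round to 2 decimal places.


S = desired product rate / undesired product rate
S = 20 / 24
S = 0.83


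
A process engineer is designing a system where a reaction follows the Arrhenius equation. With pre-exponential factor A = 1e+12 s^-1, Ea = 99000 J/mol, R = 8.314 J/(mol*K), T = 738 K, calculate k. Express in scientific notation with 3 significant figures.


k = A * exp(-Ea/(R*T))
k = 1e+12 * exp(-99000 / (8.314 * 738))
k = 1e+12 * exp(-16.134994)
k = 9.83e+04


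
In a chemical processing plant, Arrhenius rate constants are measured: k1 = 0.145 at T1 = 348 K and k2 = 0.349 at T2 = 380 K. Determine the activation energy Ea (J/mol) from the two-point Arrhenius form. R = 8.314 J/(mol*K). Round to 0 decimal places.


Ea = R * ln(k2/k1) / (1/T1 - 1/T2)
ln(k2/k1) = ln(0.349/0.145) = 0.8783382
1/T1 - 1/T2 = 1/348 - 1/380 = 0.000241984271
Ea = 8.314 * 0.8783382 / 0.000241984271
Ea = 30178 J/mol


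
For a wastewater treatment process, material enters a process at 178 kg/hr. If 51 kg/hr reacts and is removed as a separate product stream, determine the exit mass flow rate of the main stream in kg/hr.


Steady-state mass balance on the main outlet: F_out = F_in - F_removed
F_out = 178 - 51
F_out = 127 kg/hr


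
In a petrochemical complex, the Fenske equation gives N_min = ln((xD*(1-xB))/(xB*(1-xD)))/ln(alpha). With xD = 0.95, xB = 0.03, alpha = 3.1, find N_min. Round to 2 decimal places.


N_min = ln((xD*(1-xB))/(xB*(1-xD))) / ln(alpha)
Numerator inside ln: 0.9215 / 0.0015 = 614.333333
ln(614.333333) = 6.420538
ln(alpha) = ln(3.1) = 1.131402
N_min = 6.420538 / 1.131402 = 5.67


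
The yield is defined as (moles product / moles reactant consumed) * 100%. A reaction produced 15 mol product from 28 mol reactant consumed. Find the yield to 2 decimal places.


Yield = (moles product / moles consumed) * 100%
Yield = (15 / 28) * 100
Yield = 0.5357 * 100
Yield = 53.57%


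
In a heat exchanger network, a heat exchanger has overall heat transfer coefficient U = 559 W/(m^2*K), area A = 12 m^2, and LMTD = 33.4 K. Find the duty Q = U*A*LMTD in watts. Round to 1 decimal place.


Q = U * A * LMTD
Q = 559 * 12 * 33.4
Q = 224047.2 W


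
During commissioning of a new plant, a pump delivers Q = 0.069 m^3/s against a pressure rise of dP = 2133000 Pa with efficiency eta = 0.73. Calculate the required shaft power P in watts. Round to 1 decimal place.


P = Q * dP / eta
P = 0.069 * 2133000 / 0.73
P = 147177.0 / 0.73
P = 201612.3 W


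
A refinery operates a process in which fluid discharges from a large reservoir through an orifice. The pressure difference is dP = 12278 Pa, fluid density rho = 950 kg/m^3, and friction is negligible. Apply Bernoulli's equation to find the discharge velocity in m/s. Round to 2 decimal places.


v = sqrt(2*dP/rho)
v = sqrt(2*12278/950)
v = sqrt(25.848421)
v = 5.08 m/s


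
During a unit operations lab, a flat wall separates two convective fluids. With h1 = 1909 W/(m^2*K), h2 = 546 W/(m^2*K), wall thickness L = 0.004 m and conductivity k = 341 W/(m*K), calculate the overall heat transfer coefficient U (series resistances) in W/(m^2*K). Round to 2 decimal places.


1/U = 1/h1 + L/k + 1/h2
1/U = 1/1909 + 0.004/341 + 1/546
1/U = 0.0005238345 + 1.17302e-05 + 0.0018315018
1/U = 0.0023670665
U = 422.46 W/(m^2*K)


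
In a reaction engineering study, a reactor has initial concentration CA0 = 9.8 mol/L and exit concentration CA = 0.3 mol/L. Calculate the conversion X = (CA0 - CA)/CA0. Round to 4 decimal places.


X = (CA0 - CA) / CA0
X = (9.8 - 0.3) / 9.8
X = 9.5 / 9.8
X = 0.9694


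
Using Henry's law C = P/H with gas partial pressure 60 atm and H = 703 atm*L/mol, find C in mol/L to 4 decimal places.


C = P / H
C = 60 / 703
C = 0.0853 mol/L


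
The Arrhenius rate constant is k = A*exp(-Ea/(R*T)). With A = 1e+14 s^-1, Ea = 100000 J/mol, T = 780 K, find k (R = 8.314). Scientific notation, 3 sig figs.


k = A * exp(-Ea/(R*T))
k = 1e+14 * exp(-100000 / (8.314 * 780))
k = 1e+14 * exp(-15.420391)
k = 2.01e+07


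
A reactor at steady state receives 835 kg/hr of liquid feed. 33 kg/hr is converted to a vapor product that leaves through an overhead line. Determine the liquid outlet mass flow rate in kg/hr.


Steady-state mass balance on the main outlet: F_out = F_in - F_removed
F_out = 835 - 33
F_out = 802 kg/hr


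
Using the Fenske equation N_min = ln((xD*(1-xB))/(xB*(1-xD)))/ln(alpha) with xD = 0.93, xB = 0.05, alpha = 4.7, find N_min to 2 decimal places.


N_min = ln((xD*(1-xB))/(xB*(1-xD))) / ln(alpha)
Numerator inside ln: 0.8835 / 0.0035 = 252.428571
ln(252.428571) = 5.531128
ln(alpha) = ln(4.7) = 1.547563
N_min = 5.531128 / 1.547563 = 3.57


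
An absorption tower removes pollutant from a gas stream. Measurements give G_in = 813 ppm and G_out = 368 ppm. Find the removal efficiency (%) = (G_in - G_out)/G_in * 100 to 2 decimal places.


Efficiency = (G_in - G_out) / G_in * 100%
Efficiency = (813 - 368) / 813 * 100
Efficiency = 445 / 813 * 100
Efficiency = 54.74%


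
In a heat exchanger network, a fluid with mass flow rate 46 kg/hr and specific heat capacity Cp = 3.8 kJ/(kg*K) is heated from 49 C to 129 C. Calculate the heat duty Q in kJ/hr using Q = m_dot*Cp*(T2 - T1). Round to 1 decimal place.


Q = m_dot * Cp * (T2 - T1)
Q = 46 * 3.8 * (129 - 49)
Q = 46 * 3.8 * 80
Q = 13984.0 kJ/hr


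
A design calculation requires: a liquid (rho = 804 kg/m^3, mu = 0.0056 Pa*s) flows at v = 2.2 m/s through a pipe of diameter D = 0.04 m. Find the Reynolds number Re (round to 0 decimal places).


Re = rho * v * D / mu
Re = 804 * 2.2 * 0.04 / 0.0056
Re = 70.752 / 0.0056
Re = 12634


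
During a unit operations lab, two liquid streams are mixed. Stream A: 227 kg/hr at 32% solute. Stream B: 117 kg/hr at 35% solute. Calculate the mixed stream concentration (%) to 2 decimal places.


Mass balance on solute: F1*x1 + F2*x2 = F3*x3
F3 = F1 + F2 = 227 + 117 = 344 kg/hr
x3 = (F1*x1 + F2*x2)/F3
x3 = (227*0.32 + 117*0.35) / 344
x3 = 33.02%


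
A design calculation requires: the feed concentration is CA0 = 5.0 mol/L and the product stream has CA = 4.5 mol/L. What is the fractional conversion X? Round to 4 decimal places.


X = (CA0 - CA) / CA0
X = (5.0 - 4.5) / 5.0
X = 0.5 / 5.0
X = 0.1000


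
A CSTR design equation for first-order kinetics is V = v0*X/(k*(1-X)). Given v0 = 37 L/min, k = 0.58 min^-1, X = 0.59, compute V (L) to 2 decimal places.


V = v0 * X / (k * (1 - X))
V = 37 * 0.59 / (0.58 * (1 - 0.59))
V = 21.83 / (0.58 * 0.41)
V = 21.83 / 0.2378
V = 91.80 L


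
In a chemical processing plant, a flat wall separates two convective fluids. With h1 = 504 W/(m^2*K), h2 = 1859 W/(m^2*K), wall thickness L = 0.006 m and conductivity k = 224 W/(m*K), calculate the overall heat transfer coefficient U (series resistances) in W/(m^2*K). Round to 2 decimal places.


1/U = 1/h1 + L/k + 1/h2
1/U = 1/504 + 0.006/224 + 1/1859
1/U = 0.001984127 + 2.67857e-05 + 0.0005379236
1/U = 0.0025488363
U = 392.34 W/(m^2*K)


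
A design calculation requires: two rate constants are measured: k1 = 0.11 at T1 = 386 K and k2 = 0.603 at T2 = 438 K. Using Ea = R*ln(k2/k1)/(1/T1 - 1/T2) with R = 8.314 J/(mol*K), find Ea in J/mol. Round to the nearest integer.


Ea = R * ln(k2/k1) / (1/T1 - 1/T2)
ln(k2/k1) = ln(0.603/0.11) = 1.7014368
1/T1 - 1/T2 = 1/386 - 1/438 = 0.000307568552
Ea = 8.314 * 1.7014368 / 0.000307568552
Ea = 45992 J/mol
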